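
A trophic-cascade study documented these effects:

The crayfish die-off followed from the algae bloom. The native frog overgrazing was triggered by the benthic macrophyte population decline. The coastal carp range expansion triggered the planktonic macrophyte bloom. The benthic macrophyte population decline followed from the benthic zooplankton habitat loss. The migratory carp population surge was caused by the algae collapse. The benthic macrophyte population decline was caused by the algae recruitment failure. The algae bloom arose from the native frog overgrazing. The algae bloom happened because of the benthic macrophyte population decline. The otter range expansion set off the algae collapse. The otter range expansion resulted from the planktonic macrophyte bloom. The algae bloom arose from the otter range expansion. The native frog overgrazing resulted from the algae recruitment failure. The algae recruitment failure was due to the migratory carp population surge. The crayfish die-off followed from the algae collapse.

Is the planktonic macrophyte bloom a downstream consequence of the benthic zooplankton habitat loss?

No

The benthic zooplankton habitat loss leads to the benthic macrophyte population decline, the native frog overgrazing, the algae bloom, the crayfish die-off; the planktonic macrophyte bloom is not among them.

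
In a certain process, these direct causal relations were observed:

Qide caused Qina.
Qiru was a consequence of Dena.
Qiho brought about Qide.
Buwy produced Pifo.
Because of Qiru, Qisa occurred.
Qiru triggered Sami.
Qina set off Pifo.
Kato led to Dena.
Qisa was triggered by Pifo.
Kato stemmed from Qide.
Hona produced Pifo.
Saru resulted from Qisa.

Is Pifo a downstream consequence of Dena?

Dena leads to Qiru, Sami, Qisa, Saru; Pifo is not among them.

No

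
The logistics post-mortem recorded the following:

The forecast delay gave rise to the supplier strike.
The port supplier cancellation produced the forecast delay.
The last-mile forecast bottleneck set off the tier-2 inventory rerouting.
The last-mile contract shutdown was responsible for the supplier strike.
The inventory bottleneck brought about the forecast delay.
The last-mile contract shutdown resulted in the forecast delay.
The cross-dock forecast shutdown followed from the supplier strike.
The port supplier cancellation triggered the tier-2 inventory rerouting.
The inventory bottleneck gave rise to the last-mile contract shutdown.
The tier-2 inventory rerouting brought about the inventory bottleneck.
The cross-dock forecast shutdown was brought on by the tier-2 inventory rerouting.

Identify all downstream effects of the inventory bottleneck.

Direct effects: the last-mile contract shutdown, the forecast delay.
2 steps out: the supplier strike.
3 steps out: the cross-dock forecast shutdown.
Not reachable from it: the port supplier cancellation, the tier-2 inventory rerouting, the last-mile forecast bottleneck.

the cross-dock forecast shutdown, the forecast delay, the last-mile contract shutdown, the supplier strike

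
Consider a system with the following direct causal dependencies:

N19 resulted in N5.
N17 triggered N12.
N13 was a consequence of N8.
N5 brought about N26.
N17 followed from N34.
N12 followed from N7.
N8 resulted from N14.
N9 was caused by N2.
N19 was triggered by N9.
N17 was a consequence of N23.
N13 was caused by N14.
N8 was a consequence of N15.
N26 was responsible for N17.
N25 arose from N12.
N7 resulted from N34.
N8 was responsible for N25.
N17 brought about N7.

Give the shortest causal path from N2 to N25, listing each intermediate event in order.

N2 → N9
N9 → N19
N19 → N5
N5 → N26
N26 → N17
N17 → N12
N12 → N25
Length: 7 steps.

N2 → N9 → N19 → N5 → N26 → N17 → N12 → N25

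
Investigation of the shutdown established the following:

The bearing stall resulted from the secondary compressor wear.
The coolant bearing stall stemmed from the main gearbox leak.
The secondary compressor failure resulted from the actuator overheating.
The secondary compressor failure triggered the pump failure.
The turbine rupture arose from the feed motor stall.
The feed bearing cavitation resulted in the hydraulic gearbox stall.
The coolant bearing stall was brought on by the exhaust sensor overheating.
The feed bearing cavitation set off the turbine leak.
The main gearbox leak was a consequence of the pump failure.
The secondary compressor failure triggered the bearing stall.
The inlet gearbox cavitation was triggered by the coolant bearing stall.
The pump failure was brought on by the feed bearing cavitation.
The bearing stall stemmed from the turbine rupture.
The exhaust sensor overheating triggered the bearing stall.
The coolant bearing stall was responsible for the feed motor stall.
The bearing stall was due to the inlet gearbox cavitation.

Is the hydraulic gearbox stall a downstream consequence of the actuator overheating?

The actuator overheating leads to the secondary compressor failure, the pump failure, the main gearbox leak, the coolant bearing stall, the feed motor stall, the inlet gearbox cavitation, the turbine rupture, the bearing stall; the hydraulic gearbox stall is not among them.

No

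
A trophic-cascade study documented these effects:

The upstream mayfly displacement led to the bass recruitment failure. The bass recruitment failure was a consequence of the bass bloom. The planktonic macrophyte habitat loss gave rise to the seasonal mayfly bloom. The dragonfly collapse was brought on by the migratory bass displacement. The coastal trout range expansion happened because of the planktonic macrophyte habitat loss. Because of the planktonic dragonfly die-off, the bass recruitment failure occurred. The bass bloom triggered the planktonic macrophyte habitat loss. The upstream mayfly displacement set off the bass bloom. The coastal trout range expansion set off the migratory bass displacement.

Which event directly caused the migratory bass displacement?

Upstream contributors include the upstream mayfly displacement, the bass bloom, the planktonic macrophyte habitat loss, but only the coastal trout range expansion feeds directly into the migratory bass displacement.

the coastal trout range expansion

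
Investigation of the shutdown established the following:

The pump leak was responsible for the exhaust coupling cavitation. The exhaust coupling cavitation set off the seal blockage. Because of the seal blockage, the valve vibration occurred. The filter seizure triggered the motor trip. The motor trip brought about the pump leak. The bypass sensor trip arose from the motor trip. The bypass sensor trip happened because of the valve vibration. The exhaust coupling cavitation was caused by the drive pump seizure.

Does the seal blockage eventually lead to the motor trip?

No

The seal blockage leads to the valve vibration, the bypass sensor trip; the motor trip is not among them.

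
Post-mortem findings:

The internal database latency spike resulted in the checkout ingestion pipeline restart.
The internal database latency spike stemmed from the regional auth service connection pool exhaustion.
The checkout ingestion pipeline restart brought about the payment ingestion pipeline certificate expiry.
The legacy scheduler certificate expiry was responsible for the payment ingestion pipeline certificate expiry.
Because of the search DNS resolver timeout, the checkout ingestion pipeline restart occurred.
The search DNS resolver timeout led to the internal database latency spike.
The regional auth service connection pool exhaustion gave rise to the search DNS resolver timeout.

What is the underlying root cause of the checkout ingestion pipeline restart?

the regional auth service connection pool exhaustion

Tracing upstream from the checkout ingestion pipeline restart: the checkout ingestion pipeline restart ← the search DNS resolver timeout ← the regional auth service connection pool exhaustion.
The regional auth service connection pool exhaustion has no stated cause, so it is the root.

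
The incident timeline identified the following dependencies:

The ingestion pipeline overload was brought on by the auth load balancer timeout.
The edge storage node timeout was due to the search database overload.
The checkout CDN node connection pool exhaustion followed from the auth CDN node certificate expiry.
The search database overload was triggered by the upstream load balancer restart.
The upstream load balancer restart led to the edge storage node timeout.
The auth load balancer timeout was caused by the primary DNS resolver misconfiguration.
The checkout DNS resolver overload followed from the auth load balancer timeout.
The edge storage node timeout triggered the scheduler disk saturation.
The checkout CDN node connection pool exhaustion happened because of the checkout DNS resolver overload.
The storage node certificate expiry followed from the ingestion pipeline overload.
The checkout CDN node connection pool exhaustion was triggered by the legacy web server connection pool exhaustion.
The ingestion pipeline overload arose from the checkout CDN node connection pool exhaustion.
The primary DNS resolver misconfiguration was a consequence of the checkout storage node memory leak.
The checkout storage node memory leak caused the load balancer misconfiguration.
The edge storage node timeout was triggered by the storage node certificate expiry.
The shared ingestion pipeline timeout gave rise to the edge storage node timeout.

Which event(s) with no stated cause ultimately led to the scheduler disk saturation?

Tracing upstream from the scheduler disk saturation: the scheduler disk saturation ← the edge storage node timeout ← the storage node certificate expiry ← the ingestion pipeline overload ← the auth load balancer timeout ← the primary DNS resolver misconfiguration ← the checkout storage node memory leak.
A separate upstream branch: the scheduler disk saturation ← the edge storage node timeout ← the upstream load balancer restart.
A separate upstream branch: the scheduler disk saturation ← the edge storage node timeout ← the storage node certificate expiry ← the ingestion pipeline overload ← the checkout CDN node connection pool exhaustion ← the auth CDN node certificate expiry.
A separate upstream branch: the scheduler disk saturation ← the edge storage node timeout ← the storage node certificate expiry ← the ingestion pipeline overload ← the checkout CDN node connection pool exhaustion ← the legacy web server connection pool exhaustion.
A separate upstream branch: the scheduler disk saturation ← the edge storage node timeout ← the shared ingestion pipeline timeout.
Each of those chain origins has no stated cause.

the auth CDN node certificate expiry, the checkout storage node memory leak, the legacy web server connection pool exhaustion, the shared ingestion pipeline timeout, the upstream load balancer restart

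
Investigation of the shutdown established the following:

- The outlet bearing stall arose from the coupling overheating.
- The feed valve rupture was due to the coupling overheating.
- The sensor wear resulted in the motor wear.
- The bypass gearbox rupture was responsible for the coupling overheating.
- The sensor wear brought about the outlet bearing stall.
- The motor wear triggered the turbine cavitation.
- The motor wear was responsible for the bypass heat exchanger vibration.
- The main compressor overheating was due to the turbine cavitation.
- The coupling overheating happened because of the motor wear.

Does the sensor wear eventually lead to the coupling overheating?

Yes

There is a causal chain: the sensor wear → the motor wear → the coupling overheating.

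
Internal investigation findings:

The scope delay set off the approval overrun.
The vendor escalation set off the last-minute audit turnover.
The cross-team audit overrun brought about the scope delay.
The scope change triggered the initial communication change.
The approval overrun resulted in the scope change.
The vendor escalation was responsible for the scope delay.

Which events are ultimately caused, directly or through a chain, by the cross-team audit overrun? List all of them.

Direct effects: the scope delay.
2 steps out: the approval overrun.
3 steps out: the scope change.
4 steps out: the initial communication change.
Not reachable from it: the vendor escalation, the last-minute audit turnover.

the approval overrun, the initial communication change, the scope change, the scope delay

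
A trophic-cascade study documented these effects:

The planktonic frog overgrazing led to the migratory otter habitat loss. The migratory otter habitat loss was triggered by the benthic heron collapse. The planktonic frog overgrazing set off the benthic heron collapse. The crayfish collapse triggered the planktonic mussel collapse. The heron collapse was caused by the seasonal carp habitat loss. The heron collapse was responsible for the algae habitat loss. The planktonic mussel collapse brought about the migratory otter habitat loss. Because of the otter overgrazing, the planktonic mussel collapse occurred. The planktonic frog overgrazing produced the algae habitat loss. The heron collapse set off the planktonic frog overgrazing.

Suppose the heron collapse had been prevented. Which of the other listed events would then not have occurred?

Downstream of the heron collapse: the planktonic frog overgrazing, the benthic heron collapse, the migratory otter habitat loss, the algae habitat loss.
Of those, still caused via another path: the migratory otter habitat loss.
The remainder have no surviving cause.

the algae habitat loss, the benthic heron collapse, the planktonic frog overgrazing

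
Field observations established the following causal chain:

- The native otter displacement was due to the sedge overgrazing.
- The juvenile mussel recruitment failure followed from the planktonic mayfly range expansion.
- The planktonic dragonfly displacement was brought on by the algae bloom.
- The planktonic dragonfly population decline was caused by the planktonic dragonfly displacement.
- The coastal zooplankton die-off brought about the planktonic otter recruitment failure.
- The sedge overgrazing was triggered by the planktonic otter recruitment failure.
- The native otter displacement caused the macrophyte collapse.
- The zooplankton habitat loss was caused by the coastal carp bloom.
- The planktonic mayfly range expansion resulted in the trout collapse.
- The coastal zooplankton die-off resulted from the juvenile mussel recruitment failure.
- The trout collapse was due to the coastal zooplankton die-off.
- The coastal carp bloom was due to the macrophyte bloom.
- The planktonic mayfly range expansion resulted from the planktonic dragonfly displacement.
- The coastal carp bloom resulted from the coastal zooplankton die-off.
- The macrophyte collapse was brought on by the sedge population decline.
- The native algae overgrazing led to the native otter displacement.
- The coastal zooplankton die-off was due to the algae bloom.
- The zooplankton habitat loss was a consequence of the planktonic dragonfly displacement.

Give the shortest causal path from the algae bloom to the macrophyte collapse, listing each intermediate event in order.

the algae bloom → the coastal zooplankton die-off → the planktonic otter recruitment failure → the sedge overgrazing → the native otter displacement → the macrophyte collapse

the algae bloom → the coastal zooplankton die-off
the coastal zooplankton die-off → the planktonic otter recruitment failure
the planktonic otter recruitment failure → the sedge overgrazing
the sedge overgrazing → the native otter displacement
the native otter displacement → the macrophyte collapse
Length: 5 steps.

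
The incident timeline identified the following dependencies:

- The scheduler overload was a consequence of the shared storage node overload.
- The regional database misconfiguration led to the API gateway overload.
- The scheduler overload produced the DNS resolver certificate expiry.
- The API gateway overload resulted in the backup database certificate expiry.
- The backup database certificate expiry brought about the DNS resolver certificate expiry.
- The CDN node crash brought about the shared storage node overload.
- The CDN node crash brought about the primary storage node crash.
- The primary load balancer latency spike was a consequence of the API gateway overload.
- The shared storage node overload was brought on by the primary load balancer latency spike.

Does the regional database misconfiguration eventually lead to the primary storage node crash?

The regional database misconfiguration leads to the API gateway overload, the primary load balancer latency spike, the shared storage node overload, the backup database certificate expiry, the scheduler overload, the DNS resolver certificate expiry; the primary storage node crash is not among them.

No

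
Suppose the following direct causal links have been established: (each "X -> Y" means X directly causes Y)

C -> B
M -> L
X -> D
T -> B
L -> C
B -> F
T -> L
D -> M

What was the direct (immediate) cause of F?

B

Upstream contributors include X, T, D, M, L, C, but only B feeds directly into F.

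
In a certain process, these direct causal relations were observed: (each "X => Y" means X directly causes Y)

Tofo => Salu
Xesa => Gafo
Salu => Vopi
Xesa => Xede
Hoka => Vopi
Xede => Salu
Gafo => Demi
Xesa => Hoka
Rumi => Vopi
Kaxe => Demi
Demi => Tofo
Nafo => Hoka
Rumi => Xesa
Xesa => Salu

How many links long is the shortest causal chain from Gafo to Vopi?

Shortest chain: Gafo → Demi → Tofo → Salu → Vopi.

4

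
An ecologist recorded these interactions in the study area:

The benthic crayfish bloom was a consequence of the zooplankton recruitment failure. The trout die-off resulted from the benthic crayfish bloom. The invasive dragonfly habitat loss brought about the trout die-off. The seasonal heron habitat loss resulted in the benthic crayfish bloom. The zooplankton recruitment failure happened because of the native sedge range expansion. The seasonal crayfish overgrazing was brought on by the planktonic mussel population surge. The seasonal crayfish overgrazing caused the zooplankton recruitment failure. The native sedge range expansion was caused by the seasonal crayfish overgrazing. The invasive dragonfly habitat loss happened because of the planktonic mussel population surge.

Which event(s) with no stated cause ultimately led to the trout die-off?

Tracing upstream from the trout die-off: the trout die-off ← the invasive dragonfly habitat loss ← the planktonic mussel population surge.
A separate upstream branch: the trout die-off ← the benthic crayfish bloom ← the seasonal heron habitat loss.
Each of those chain origins has no stated cause.

the planktonic mussel population surge, the seasonal heron habitat loss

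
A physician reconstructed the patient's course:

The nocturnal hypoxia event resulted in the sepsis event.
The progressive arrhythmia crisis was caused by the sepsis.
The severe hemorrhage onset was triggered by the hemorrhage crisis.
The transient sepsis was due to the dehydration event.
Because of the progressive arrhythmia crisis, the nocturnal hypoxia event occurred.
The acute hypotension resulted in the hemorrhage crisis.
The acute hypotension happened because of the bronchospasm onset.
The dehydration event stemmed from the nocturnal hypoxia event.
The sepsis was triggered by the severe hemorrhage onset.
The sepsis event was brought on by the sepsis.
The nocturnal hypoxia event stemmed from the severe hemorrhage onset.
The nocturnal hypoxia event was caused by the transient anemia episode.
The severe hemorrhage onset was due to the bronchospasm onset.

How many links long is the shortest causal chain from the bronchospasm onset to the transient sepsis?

Shortest chain: the bronchospasm onset → the severe hemorrhage onset → the nocturnal hypoxia event → the dehydration event → the transient sepsis.

4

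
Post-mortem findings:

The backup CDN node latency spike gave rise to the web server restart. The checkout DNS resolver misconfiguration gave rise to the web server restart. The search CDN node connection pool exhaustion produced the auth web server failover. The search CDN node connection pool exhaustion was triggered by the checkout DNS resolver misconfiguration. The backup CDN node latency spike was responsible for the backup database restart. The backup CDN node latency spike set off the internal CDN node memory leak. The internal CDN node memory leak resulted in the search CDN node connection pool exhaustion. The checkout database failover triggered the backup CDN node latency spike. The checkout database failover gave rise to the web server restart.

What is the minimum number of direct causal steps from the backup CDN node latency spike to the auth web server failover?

Shortest chain: the backup CDN node latency spike → the internal CDN node memory leak → the search CDN node connection pool exhaustion → the auth web server failover.

3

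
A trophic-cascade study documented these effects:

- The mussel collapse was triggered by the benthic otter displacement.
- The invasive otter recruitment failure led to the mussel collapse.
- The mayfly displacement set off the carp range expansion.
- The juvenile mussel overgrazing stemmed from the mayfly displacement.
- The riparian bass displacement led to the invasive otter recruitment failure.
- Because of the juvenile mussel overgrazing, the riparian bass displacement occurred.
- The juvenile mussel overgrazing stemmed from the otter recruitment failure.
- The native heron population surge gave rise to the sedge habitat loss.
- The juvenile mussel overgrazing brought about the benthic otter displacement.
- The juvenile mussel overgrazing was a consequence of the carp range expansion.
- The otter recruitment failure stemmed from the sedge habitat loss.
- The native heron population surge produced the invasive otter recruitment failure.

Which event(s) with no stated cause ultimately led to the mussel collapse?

the mayfly displacement, the native heron population surge

Tracing upstream from the mussel collapse: the mussel collapse ← the benthic otter displacement ← the juvenile mussel overgrazing ← the mayfly displacement.
A separate upstream branch: the mussel collapse ← the invasive otter recruitment failure ← the native heron population surge.
Each of those chain origins has no stated cause.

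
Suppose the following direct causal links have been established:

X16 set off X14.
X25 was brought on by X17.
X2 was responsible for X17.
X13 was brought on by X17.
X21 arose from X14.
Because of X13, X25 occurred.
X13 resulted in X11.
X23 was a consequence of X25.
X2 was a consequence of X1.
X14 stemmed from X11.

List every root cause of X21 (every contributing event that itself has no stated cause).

X1, X16

Tracing upstream from X21: X21 ← X14 ← X11 ← X13 ← X17 ← X2 ← X1.
A separate upstream branch: X21 ← X14 ← X16.
Each of those chain origins has no stated cause.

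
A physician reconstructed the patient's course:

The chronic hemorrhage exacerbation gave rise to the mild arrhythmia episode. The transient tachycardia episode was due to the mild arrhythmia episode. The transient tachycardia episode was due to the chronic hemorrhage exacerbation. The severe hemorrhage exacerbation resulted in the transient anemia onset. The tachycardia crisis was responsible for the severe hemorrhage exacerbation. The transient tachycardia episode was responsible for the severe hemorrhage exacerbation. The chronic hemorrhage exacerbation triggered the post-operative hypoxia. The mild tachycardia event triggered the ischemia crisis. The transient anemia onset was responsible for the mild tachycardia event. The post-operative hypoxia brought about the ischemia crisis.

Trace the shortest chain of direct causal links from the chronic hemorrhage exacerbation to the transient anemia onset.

the chronic hemorrhage exacerbation → the transient tachycardia episode
the transient tachycardia episode → the severe hemorrhage exacerbation
the severe hemorrhage exacerbation → the transient anemia onset
Length: 3 steps.

the chronic hemorrhage exacerbation → the transient tachycardia episode → the severe hemorrhage exacerbation → the transient anemia onset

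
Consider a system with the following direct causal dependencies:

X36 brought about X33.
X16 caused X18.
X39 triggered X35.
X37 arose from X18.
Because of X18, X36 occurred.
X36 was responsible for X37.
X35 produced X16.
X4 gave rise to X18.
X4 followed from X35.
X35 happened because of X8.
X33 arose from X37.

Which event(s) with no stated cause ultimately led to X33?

X39, X8

Tracing upstream from X33: X33 ← X36 ← X18 ← X16 ← X35 ← X8.
A separate upstream branch: X33 ← X36 ← X18 ← X16 ← X35 ← X39.
Each of those chain origins has no stated cause.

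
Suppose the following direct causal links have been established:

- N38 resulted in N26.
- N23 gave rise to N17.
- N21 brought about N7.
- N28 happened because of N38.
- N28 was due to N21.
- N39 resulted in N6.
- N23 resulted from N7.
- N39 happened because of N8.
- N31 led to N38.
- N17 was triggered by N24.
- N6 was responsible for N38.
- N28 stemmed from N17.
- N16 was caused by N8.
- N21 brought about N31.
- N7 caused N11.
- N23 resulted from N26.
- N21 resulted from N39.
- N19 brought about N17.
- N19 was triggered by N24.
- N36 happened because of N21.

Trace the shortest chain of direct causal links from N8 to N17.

N8 → N39 → N21 → N7 → N23 → N17

N8 → N39
N39 → N21
N21 → N7
N7 → N23
N23 → N17
Length: 5 steps.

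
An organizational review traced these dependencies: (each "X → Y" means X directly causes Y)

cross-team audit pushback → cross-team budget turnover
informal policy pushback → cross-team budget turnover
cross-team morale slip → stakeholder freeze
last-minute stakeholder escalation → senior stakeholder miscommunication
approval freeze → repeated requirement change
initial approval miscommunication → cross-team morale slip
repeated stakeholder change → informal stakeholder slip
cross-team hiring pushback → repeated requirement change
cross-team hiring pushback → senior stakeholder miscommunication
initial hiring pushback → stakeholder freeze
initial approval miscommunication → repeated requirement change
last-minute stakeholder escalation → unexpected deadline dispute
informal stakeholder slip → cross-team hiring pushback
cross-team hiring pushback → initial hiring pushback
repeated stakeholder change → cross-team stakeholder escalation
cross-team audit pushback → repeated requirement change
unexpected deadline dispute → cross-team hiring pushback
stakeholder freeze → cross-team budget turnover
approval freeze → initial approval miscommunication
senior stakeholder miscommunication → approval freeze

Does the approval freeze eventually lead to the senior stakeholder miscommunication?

The approval freeze leads to the initial approval miscommunication, the cross-team morale slip, the stakeholder freeze, the cross-team budget turnover, the repeated requirement change; the senior stakeholder miscommunication is not among them.

No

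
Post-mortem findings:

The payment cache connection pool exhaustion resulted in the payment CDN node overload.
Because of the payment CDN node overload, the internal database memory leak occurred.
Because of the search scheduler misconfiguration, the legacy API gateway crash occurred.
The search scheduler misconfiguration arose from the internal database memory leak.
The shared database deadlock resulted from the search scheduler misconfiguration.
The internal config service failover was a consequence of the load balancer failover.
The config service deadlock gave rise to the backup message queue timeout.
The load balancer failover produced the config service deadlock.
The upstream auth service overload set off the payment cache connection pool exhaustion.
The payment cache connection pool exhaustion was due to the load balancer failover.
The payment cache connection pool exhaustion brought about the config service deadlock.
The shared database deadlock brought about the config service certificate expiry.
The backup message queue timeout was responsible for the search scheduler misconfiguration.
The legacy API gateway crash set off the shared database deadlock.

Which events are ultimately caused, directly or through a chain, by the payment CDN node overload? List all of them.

the config service certificate expiry, the internal database memory leak, the legacy API gateway crash, the search scheduler misconfiguration, the shared database deadlock

Direct effects: the internal database memory leak.
2 steps out: the search scheduler misconfiguration.
3 steps out: the legacy API gateway crash, the shared database deadlock.
4 steps out: the config service certificate expiry.
Not reachable from it: the load balancer failover, the payment cache connection pool exhaustion, the config service deadlock, the internal config service failover, the backup message queue timeout, the upstream auth service overload.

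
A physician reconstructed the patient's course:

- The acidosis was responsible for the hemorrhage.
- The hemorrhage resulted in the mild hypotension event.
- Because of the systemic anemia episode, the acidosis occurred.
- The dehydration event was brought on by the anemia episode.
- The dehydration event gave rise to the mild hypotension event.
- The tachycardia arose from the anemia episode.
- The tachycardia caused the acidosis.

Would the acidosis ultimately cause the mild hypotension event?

There is a causal chain: the acidosis → the hemorrhage → the mild hypotension event.

Yes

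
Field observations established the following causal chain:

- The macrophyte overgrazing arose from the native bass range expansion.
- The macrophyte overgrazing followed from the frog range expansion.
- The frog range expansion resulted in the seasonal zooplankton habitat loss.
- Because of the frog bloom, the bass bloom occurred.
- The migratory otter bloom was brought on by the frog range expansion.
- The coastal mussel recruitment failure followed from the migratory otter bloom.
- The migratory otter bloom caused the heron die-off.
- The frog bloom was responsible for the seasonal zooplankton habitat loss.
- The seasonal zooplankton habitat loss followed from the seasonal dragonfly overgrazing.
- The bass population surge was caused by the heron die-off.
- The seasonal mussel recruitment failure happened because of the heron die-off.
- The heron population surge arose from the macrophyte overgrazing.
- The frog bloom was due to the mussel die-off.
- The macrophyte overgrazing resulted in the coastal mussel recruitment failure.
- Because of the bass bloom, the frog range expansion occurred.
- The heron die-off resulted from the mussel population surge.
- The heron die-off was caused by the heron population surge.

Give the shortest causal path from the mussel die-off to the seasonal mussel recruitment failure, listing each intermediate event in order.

the mussel die-off → the frog bloom → the bass bloom → the frog range expansion → the migratory otter bloom → the heron die-off → the seasonal mussel recruitment failure

the mussel die-off → the frog bloom
the frog bloom → the bass bloom
the bass bloom → the frog range expansion
the frog range expansion → the migratory otter bloom
the migratory otter bloom → the heron die-off
the heron die-off → the seasonal mussel recruitment failure
Length: 6 steps.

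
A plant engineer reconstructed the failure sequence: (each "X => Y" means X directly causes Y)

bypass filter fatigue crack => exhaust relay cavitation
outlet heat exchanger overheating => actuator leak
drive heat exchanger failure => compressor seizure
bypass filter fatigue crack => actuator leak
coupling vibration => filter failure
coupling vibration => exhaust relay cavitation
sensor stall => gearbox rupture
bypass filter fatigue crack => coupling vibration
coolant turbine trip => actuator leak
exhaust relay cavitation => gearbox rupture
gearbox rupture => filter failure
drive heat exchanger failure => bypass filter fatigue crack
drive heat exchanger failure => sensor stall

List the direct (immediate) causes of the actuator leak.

Upstream contributors include the drive heat exchanger failure, but only the bypass filter fatigue crack, the coolant turbine trip, the outlet heat exchanger overheating feed directly into the actuator leak.

the bypass filter fatigue crack, the coolant turbine trip, the outlet heat exchanger overheating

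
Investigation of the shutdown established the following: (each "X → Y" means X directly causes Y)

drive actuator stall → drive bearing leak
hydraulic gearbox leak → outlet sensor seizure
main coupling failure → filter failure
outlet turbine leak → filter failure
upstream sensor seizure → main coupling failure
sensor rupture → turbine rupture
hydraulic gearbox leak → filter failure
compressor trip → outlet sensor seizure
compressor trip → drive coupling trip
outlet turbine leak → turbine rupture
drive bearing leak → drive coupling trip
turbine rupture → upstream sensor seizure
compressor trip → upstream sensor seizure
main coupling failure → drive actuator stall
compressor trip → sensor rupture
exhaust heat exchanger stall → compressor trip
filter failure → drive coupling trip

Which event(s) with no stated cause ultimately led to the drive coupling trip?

the exhaust heat exchanger stall, the hydraulic gearbox leak, the outlet turbine leak

Tracing upstream from the drive coupling trip: the drive coupling trip ← the compressor trip ← the exhaust heat exchanger stall.
A separate upstream branch: the drive coupling trip ← the filter failure ← the outlet turbine leak.
A separate upstream branch: the drive coupling trip ← the filter failure ← the hydraulic gearbox leak.
Each of those chain origins has no stated cause.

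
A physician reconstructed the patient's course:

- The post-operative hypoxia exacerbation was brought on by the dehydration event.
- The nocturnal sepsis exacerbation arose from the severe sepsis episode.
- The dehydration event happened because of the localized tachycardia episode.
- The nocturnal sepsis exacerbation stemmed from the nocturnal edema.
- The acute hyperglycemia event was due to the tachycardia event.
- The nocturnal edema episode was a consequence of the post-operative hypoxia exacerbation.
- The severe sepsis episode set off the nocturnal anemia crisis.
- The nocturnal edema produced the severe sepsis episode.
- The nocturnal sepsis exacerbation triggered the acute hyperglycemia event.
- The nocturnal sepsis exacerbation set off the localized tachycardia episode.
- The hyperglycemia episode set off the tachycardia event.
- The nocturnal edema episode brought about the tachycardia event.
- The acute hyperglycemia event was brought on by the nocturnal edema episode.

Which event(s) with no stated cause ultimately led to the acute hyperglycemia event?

Tracing upstream from the acute hyperglycemia event: the acute hyperglycemia event ← the nocturnal sepsis exacerbation ← the nocturnal edema.
A separate upstream branch: the acute hyperglycemia event ← the tachycardia event ← the hyperglycemia episode.
Each of those chain origins has no stated cause.

the hyperglycemia episode, the nocturnal edema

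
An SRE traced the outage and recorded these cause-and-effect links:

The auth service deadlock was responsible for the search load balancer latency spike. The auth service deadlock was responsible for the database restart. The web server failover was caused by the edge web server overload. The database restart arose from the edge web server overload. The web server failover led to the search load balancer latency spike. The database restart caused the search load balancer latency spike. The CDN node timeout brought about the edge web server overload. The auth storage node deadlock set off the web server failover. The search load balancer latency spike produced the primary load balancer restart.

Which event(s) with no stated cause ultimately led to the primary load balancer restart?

the CDN node timeout, the auth service deadlock, the auth storage node deadlock

Tracing upstream from the primary load balancer restart: the primary load balancer restart ← the search load balancer latency spike ← the web server failover ← the auth storage node deadlock.
A separate upstream branch: the primary load balancer restart ← the search load balancer latency spike ← the database restart ← the edge web server overload ← the CDN node timeout.
A separate upstream branch: the primary load balancer restart ← the search load balancer latency spike ← the auth service deadlock.
Each of those chain origins has no stated cause.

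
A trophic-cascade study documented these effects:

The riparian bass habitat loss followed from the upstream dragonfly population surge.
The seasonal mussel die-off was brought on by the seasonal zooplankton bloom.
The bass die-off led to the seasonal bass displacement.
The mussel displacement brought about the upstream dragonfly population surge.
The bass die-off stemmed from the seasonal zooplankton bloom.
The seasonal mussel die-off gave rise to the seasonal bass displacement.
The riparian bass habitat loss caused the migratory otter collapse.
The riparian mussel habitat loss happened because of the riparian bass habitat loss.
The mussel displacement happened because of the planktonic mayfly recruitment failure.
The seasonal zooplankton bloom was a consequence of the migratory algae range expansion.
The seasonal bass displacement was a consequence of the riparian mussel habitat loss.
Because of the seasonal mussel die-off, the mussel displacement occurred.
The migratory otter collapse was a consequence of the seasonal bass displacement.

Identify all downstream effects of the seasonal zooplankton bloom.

Direct effects: the seasonal mussel die-off, the bass die-off.
2 steps out: the mussel displacement, the seasonal bass displacement.
3 steps out: the upstream dragonfly population surge, the migratory otter collapse.
4 steps out: the riparian bass habitat loss.
5 steps out: the riparian mussel habitat loss.
Not reachable from it: the migratory algae range expansion, the planktonic mayfly recruitment failure.

the bass die-off, the migratory otter collapse, the mussel displacement, the riparian bass habitat loss, the riparian mussel habitat loss, the seasonal bass displacement, the seasonal mussel die-off, the upstream dragonfly population surge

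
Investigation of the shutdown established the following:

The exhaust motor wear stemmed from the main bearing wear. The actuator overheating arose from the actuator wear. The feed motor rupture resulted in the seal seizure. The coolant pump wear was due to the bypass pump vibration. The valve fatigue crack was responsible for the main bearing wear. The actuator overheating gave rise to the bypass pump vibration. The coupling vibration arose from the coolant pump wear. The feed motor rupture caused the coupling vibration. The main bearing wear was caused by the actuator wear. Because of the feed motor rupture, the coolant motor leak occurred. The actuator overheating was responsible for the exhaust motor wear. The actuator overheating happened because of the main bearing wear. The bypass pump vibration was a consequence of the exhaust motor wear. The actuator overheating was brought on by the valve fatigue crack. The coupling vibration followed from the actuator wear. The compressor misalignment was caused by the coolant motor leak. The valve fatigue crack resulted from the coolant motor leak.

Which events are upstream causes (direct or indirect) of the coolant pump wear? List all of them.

Immediate cause of the coolant pump wear: the bypass pump vibration.
Further upstream: the feed motor rupture, the coolant motor leak, the valve fatigue crack, the actuator wear, the main bearing wear, the actuator overheating, the exhaust motor wear.

the actuator overheating, the actuator wear, the bypass pump vibration, the coolant motor leak, the exhaust motor wear, the feed motor rupture, the main bearing wear, the valve fatigue crack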